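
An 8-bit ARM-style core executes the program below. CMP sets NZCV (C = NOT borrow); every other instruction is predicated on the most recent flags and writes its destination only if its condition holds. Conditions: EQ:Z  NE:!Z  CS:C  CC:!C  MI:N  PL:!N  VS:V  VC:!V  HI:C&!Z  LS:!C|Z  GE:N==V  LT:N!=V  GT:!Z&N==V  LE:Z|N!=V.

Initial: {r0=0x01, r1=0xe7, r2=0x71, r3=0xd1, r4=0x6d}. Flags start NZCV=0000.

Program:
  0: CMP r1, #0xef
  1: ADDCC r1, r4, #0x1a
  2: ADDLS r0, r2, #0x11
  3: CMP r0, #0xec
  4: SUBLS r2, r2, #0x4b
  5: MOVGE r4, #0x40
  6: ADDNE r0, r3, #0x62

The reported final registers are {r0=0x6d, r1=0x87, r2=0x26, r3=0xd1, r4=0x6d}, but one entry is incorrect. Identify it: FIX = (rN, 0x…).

FIX = (r0, 0x33)

[0] flags=1000 → (cmp)
[1] flags=1000 CC?T → r1=0x87
[2] flags=1000 LS?T → r0=0x82
[3] flags=1000 → (cmp)
[4] flags=1000 LS?T → r2=0x26
[5] flags=1000 GE?F → skip
[6] flags=1000 NE?T → r0=0x33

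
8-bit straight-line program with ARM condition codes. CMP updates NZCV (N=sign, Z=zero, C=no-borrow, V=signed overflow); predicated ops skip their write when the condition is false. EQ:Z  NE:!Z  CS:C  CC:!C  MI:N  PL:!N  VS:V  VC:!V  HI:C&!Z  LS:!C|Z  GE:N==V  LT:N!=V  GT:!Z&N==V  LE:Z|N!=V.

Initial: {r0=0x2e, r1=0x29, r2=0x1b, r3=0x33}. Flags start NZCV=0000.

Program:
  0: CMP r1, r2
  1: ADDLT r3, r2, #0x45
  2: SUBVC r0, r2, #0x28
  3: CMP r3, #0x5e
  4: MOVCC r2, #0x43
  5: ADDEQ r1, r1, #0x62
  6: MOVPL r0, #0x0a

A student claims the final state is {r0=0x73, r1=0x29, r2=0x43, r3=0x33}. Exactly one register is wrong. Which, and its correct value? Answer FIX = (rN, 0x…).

0: ✓ CMP  NZCV=0010
1: · ADDLT
2: ✓ SUBVC  r0←0xf3
3: ✓ CMP  NZCV=1000
4: ✓ MOVCC  r2←0x43
5: · ADDEQ
6: · MOVPL

FIX = (r0, 0xf3)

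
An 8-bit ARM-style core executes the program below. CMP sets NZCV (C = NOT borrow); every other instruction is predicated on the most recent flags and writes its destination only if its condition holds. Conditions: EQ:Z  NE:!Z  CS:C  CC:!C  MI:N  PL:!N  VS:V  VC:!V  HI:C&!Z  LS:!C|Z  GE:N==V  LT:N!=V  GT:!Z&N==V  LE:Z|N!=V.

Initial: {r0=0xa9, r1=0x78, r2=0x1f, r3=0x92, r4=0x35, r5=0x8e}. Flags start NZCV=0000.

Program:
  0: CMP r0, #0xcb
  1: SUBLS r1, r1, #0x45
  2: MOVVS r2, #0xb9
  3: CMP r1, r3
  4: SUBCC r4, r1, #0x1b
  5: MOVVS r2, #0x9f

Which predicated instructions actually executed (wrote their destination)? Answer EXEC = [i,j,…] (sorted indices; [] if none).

0: ✓ CMP  NZCV=1000
1: ✓ SUBLS  r1←0x33
2: · MOVVS
3: ✓ CMP  NZCV=1001
4: ✓ SUBCC  r4←0x18
5: ✓ MOVVS  r2←0x9f

EXEC = [1,4,5]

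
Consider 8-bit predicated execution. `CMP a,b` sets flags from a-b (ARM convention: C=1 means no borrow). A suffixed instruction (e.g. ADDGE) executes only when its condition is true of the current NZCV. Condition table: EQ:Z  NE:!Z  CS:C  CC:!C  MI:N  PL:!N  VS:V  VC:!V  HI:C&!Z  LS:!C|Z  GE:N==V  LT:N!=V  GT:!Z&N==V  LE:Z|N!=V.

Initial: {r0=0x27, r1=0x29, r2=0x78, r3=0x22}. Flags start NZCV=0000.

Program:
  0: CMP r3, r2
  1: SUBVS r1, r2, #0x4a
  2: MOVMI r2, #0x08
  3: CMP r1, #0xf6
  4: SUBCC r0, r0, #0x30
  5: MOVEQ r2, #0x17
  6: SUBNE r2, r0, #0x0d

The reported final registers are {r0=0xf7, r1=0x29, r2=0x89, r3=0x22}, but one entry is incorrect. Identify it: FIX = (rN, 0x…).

FIX = (r2, 0xea)

0: ✓ CMP  NZCV=1000
1: · SUBVS
2: ✓ MOVMI  r2←0x08
3: ✓ CMP  NZCV=0000
4: ✓ SUBCC  r0←0xf7
5: · MOVEQ
6: ✓ SUBNE  r2←0xea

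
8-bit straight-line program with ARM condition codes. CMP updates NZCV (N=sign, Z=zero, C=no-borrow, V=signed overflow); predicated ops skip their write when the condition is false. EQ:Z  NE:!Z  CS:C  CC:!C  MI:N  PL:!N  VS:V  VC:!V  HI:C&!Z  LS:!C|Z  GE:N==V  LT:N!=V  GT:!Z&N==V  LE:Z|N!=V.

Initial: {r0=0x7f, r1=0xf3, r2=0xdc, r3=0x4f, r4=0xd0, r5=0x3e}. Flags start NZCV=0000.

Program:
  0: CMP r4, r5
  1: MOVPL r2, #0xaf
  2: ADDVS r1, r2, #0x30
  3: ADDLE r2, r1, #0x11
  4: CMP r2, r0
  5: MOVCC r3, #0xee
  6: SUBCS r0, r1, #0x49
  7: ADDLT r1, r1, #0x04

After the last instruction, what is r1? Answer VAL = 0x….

VAL = 0xf7

[0] flags=1010 → (cmp)
[1] flags=1010 PL?F → skip
[2] flags=1010 VS?F → skip
[3] flags=1010 LE?T → r2=0x04
[4] flags=1000 → (cmp)
[5] flags=1000 CC?T → r3=0xee
[6] flags=1000 CS?F → skip
[7] flags=1000 LT?T → r1=0xf7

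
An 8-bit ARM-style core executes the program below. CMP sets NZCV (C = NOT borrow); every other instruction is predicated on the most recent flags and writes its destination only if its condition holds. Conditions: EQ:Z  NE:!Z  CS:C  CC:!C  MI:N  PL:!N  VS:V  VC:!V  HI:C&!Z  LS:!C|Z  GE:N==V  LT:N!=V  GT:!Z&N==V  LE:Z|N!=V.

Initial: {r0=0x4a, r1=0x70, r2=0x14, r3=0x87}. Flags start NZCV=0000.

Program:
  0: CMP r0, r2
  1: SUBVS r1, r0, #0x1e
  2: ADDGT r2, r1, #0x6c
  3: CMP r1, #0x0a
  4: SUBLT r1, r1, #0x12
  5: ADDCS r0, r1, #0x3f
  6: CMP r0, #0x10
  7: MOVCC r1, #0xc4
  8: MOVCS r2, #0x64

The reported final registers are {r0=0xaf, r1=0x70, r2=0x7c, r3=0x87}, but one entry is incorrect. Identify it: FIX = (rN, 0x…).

FIX = (r2, 0x64)

0: ✓ CMP  NZCV=0010
1: · SUBVS
2: ✓ ADDGT  r2←0xdc
3: ✓ CMP  NZCV=0010
4: · SUBLT
5: ✓ ADDCS  r0←0xaf
6: ✓ CMP  NZCV=1010
7: · MOVCC
8: ✓ MOVCS  r2←0x64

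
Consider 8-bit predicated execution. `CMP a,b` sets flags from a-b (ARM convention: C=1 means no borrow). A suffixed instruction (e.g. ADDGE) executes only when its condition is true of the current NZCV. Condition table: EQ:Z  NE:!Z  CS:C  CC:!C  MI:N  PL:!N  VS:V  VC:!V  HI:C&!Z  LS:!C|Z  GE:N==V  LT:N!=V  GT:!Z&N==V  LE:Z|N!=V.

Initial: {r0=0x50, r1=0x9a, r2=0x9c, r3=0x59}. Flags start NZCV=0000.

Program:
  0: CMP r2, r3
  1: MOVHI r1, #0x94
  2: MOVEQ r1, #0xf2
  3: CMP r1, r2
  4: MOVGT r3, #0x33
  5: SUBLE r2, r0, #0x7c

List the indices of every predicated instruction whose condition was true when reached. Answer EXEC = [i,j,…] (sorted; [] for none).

0: ✓ CMP  NZCV=0011
1: ✓ MOVHI  r1←0x94
2: · MOVEQ
3: ✓ CMP  NZCV=1000
4: · MOVGT
5: ✓ SUBLE  r2←0xd4

EXEC = [1,5]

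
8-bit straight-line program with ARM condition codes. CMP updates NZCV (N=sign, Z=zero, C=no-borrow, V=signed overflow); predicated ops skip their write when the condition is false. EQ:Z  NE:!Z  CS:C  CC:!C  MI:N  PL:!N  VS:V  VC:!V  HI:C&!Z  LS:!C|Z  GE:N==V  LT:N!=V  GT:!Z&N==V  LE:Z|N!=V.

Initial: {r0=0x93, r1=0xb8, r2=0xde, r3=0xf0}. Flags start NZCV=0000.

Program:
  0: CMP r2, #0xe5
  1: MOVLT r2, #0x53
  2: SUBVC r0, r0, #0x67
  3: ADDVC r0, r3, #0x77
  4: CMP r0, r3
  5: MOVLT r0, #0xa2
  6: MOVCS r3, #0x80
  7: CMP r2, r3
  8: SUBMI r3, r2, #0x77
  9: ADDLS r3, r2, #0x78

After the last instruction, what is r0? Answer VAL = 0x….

VAL = 0x67

[0] flags=1000 → (cmp)
[1] flags=1000 LT?T → r2=0x53
[2] flags=1000 VC?T → r0=0x2c
[3] flags=1000 VC?T → r0=0x67
[4] flags=0000 → (cmp)
[5] flags=0000 LT?F → skip
[6] flags=0000 CS?F → skip
[7] flags=0000 → (cmp)
[8] flags=0000 MI?F → skip
[9] flags=0000 LS?T → r3=0xcb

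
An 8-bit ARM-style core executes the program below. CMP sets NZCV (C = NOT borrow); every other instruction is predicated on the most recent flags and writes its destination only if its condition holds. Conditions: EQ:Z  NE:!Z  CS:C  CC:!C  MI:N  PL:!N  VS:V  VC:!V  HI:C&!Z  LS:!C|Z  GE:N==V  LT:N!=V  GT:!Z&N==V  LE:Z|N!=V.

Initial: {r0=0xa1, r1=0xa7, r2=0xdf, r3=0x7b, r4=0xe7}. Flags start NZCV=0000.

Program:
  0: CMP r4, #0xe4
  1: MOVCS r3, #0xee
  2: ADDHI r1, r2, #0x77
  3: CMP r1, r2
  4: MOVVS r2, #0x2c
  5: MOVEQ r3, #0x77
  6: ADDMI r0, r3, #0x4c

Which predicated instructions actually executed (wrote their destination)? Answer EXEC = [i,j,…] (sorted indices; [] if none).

EXEC = [1,2]

0: ✓ CMP  NZCV=0010
1: ✓ MOVCS  r3←0xee
2: ✓ ADDHI  r1←0x56
3: ✓ CMP  NZCV=0000
4: · MOVVS
5: · MOVEQ
6: · ADDMI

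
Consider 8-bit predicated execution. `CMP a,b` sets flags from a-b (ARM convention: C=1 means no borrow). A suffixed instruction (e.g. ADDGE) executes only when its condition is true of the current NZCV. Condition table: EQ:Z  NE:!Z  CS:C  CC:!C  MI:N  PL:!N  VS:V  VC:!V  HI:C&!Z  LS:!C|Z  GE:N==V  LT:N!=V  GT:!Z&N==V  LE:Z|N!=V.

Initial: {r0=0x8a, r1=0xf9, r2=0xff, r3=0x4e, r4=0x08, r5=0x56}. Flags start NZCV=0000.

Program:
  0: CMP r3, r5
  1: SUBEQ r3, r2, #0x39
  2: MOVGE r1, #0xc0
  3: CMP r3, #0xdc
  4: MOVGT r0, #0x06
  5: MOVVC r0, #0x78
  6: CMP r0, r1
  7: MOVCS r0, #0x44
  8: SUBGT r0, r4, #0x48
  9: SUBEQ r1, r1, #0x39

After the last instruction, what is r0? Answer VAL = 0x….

VAL = 0xc0

[0] flags=1000 → (cmp)
[1] flags=1000 EQ?F → skip
[2] flags=1000 GE?F → skip
[3] flags=0000 → (cmp)
[4] flags=0000 GT?T → r0=0x06
[5] flags=0000 VC?T → r0=0x78
[6] flags=0000 → (cmp)
[7] flags=0000 CS?F → skip
[8] flags=0000 GT?T → r0=0xc0
[9] flags=0000 EQ?F → skip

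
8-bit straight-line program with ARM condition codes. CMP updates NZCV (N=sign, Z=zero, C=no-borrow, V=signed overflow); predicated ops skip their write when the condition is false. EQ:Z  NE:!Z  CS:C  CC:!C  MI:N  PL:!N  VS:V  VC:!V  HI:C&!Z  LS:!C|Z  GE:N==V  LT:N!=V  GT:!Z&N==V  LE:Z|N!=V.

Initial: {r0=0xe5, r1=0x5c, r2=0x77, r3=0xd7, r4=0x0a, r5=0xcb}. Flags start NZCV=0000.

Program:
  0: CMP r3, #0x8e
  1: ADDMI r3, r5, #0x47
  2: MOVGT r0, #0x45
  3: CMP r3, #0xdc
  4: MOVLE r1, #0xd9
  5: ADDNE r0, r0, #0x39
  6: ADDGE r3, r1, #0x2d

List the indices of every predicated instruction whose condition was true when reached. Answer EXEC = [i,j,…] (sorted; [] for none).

0: ✓ CMP  NZCV=0010
1: · ADDMI
2: ✓ MOVGT  r0←0x45
3: ✓ CMP  NZCV=1000
4: ✓ MOVLE  r1←0xd9
5: ✓ ADDNE  r0←0x7e
6: · ADDGE

EXEC = [2,4,5]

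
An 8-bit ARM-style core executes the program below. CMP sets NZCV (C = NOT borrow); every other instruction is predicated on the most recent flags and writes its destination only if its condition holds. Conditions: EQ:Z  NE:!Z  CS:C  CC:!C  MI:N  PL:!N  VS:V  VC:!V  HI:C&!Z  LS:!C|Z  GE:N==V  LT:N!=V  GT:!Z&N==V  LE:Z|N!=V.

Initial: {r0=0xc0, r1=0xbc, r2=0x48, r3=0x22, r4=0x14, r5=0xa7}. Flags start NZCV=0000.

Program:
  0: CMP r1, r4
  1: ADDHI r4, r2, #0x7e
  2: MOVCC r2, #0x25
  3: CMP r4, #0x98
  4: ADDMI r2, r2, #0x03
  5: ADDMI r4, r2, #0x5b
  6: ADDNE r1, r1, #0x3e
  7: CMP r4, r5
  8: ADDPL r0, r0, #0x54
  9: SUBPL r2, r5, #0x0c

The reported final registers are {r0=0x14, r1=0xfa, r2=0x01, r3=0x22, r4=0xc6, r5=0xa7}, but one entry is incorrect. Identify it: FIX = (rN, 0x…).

FIX = (r2, 0x9b)

0: ✓ CMP  NZCV=1010
1: ✓ ADDHI  r4←0xc6
2: · MOVCC
3: ✓ CMP  NZCV=0010
4: · ADDMI
5: · ADDMI
6: ✓ ADDNE  r1←0xfa
7: ✓ CMP  NZCV=0010
8: ✓ ADDPL  r0←0x14
9: ✓ SUBPL  r2←0x9b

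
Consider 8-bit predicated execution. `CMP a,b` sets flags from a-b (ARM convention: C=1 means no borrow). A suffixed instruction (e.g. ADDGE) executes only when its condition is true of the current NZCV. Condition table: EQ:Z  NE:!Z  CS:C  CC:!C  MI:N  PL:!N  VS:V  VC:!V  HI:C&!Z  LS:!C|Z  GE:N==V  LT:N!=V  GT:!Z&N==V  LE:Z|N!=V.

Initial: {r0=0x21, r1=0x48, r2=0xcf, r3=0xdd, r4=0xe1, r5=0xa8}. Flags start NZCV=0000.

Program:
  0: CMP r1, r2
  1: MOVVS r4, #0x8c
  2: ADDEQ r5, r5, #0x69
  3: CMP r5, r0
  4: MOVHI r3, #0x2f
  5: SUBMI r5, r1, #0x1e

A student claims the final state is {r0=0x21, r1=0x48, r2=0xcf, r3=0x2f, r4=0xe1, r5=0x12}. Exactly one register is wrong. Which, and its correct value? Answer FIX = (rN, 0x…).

0: ✓ CMP  NZCV=0000
1: · MOVVS
2: · ADDEQ
3: ✓ CMP  NZCV=1010
4: ✓ MOVHI  r3←0x2f
5: ✓ SUBMI  r5←0x2a

FIX = (r5, 0x2a)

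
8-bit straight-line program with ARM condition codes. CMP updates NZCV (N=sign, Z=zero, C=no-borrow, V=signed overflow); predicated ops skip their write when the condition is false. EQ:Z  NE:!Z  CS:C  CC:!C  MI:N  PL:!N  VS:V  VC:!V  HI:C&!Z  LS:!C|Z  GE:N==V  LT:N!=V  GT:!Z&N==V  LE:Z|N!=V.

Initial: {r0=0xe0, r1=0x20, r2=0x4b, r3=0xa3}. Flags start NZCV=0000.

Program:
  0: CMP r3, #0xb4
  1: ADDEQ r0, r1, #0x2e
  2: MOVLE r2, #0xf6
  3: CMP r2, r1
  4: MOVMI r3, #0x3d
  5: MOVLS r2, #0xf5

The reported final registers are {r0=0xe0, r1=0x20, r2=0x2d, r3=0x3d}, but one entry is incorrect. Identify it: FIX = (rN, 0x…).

[0] flags=1000 → (cmp)
[1] flags=1000 EQ?F → skip
[2] flags=1000 LE?T → r2=0xf6
[3] flags=1010 → (cmp)
[4] flags=1010 MI?T → r3=0x3d
[5] flags=1010 LS?F → skip

FIX = (r2, 0xf6)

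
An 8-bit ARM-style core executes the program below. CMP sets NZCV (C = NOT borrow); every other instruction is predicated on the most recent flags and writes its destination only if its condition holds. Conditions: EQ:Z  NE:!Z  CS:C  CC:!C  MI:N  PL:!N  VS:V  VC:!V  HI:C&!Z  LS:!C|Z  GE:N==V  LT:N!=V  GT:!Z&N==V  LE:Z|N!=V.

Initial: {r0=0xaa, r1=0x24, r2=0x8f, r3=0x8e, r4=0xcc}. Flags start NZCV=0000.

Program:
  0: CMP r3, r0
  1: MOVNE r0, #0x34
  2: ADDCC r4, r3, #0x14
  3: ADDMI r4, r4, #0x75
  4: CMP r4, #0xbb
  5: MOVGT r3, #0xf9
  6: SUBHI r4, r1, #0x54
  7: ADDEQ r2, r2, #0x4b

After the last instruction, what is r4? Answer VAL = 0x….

0: ✓ CMP  NZCV=1000
1: ✓ MOVNE  r0←0x34
2: ✓ ADDCC  r4←0xa2
3: ✓ ADDMI  r4←0x17
4: ✓ CMP  NZCV=0000
5: ✓ MOVGT  r3←0xf9
6: · SUBHI
7: · ADDEQ

VAL = 0x17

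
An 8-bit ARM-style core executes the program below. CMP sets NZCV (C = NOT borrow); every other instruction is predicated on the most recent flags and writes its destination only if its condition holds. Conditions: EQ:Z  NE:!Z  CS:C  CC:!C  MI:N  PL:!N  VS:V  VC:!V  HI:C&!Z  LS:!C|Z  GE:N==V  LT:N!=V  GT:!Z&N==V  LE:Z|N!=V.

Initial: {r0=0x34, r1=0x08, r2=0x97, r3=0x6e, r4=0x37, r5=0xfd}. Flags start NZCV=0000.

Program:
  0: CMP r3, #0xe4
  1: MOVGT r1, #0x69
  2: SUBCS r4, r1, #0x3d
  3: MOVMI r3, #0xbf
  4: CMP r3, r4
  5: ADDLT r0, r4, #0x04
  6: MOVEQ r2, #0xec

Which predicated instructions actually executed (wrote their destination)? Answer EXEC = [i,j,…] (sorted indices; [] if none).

0: ✓ CMP  NZCV=1001
1: ✓ MOVGT  r1←0x69
2: · SUBCS
3: ✓ MOVMI  r3←0xbf
4: ✓ CMP  NZCV=1010
5: ✓ ADDLT  r0←0x3b
6: · MOVEQ

EXEC = [1,3,5]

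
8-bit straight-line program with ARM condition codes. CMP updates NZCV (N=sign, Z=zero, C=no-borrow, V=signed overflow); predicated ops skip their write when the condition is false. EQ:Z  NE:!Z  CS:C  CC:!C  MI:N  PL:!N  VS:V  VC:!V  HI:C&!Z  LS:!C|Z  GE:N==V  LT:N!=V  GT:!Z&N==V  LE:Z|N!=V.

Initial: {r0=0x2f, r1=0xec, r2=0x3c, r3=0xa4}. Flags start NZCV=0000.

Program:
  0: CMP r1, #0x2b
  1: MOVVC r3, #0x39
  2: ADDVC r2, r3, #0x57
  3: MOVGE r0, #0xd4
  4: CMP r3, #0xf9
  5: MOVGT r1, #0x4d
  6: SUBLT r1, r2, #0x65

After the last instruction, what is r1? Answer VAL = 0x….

[0] flags=1010 → (cmp)
[1] flags=1010 VC?T → r3=0x39
[2] flags=1010 VC?T → r2=0x90
[3] flags=1010 GE?F → skip
[4] flags=0000 → (cmp)
[5] flags=0000 GT?T → r1=0x4d
[6] flags=0000 LT?F → skip

VAL = 0x4d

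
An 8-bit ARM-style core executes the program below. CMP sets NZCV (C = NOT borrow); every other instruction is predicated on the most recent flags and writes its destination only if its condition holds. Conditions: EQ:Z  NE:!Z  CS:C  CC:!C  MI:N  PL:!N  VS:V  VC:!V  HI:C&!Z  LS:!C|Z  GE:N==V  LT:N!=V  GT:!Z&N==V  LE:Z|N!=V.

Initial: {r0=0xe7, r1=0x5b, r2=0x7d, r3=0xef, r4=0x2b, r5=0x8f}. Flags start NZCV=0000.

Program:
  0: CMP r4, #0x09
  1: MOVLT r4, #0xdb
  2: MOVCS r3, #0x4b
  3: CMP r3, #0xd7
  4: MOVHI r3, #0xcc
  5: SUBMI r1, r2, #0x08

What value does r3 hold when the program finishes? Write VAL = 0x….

VAL = 0x4b

[0] flags=0010 → (cmp)
[1] flags=0010 LT?F → skip
[2] flags=0010 CS?T → r3=0x4b
[3] flags=0000 → (cmp)
[4] flags=0000 HI?F → skip
[5] flags=0000 MI?F → skip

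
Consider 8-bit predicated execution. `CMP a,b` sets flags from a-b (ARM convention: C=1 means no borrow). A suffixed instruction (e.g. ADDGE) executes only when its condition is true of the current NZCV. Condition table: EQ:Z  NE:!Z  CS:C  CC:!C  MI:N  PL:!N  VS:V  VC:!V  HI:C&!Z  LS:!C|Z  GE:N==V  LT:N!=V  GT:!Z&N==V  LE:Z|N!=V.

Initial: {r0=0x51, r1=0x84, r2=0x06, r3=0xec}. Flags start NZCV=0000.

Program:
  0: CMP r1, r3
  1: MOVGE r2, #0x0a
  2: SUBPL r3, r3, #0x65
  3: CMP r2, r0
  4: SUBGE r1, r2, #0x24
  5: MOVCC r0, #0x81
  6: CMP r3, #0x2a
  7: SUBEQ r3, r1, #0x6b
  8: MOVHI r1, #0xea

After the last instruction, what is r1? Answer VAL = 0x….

VAL = 0xea

[0] flags=1000 → (cmp)
[1] flags=1000 GE?F → skip
[2] flags=1000 PL?F → skip
[3] flags=1000 → (cmp)
[4] flags=1000 GE?F → skip
[5] flags=1000 CC?T → r0=0x81
[6] flags=1010 → (cmp)
[7] flags=1010 EQ?F → skip
[8] flags=1010 HI?T → r1=0xea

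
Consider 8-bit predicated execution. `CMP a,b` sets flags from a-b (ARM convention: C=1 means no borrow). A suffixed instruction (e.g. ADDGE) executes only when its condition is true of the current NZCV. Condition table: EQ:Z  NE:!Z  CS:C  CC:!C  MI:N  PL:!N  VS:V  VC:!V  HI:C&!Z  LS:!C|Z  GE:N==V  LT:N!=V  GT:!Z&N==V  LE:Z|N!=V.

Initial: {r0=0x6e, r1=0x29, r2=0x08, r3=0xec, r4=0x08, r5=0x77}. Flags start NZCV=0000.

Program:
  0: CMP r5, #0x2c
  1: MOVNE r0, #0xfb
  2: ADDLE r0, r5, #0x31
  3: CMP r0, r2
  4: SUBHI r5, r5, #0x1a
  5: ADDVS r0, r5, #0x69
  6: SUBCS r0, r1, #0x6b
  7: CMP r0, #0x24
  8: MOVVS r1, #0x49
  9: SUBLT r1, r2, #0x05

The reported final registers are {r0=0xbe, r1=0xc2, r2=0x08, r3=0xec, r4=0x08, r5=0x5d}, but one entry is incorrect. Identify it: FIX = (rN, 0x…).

FIX = (r1, 0x03)

[0] flags=0010 → (cmp)
[1] flags=0010 NE?T → r0=0xfb
[2] flags=0010 LE?F → skip
[3] flags=1010 → (cmp)
[4] flags=1010 HI?T → r5=0x5d
[5] flags=1010 VS?F → skip
[6] flags=1010 CS?T → r0=0xbe
[7] flags=1010 → (cmp)
[8] flags=1010 VS?F → skip
[9] flags=1010 LT?T → r1=0x03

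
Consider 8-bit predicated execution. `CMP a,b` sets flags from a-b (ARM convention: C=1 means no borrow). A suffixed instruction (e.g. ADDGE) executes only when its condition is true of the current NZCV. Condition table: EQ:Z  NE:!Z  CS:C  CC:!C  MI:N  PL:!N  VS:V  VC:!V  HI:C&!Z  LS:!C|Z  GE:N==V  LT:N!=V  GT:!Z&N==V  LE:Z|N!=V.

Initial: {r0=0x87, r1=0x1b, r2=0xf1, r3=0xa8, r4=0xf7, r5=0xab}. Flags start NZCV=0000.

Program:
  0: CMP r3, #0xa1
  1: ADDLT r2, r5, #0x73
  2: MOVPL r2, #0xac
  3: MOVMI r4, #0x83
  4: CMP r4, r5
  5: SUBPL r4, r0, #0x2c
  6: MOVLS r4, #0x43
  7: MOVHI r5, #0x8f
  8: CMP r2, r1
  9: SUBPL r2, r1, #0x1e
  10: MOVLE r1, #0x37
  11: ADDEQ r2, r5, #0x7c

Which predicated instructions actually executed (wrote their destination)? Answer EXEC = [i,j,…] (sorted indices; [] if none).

0: ✓ CMP  NZCV=0010
1: · ADDLT
2: ✓ MOVPL  r2←0xac
3: · MOVMI
4: ✓ CMP  NZCV=0010
5: ✓ SUBPL  r4←0x5b
6: · MOVLS
7: ✓ MOVHI  r5←0x8f
8: ✓ CMP  NZCV=1010
9: · SUBPL
10: ✓ MOVLE  r1←0x37
11: · ADDEQ

EXEC = [2,5,7,10]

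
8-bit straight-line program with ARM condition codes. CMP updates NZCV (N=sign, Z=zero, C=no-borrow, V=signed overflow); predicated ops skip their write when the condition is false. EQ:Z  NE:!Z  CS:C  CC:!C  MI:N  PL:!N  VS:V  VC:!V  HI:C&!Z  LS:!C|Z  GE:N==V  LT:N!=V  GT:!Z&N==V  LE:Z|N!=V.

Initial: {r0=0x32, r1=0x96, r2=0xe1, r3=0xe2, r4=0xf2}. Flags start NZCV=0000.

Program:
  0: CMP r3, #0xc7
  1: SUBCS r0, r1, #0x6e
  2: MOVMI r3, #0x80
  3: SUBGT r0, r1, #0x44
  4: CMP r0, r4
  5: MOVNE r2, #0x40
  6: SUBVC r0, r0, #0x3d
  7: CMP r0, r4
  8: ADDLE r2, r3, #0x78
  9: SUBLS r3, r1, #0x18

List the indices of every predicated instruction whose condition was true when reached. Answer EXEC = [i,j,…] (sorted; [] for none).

0: ✓ CMP  NZCV=0010
1: ✓ SUBCS  r0←0x28
2: · MOVMI
3: ✓ SUBGT  r0←0x52
4: ✓ CMP  NZCV=0000
5: ✓ MOVNE  r2←0x40
6: ✓ SUBVC  r0←0x15
7: ✓ CMP  NZCV=0000
8: · ADDLE
9: ✓ SUBLS  r3←0x7e

EXEC = [1,3,5,6,9]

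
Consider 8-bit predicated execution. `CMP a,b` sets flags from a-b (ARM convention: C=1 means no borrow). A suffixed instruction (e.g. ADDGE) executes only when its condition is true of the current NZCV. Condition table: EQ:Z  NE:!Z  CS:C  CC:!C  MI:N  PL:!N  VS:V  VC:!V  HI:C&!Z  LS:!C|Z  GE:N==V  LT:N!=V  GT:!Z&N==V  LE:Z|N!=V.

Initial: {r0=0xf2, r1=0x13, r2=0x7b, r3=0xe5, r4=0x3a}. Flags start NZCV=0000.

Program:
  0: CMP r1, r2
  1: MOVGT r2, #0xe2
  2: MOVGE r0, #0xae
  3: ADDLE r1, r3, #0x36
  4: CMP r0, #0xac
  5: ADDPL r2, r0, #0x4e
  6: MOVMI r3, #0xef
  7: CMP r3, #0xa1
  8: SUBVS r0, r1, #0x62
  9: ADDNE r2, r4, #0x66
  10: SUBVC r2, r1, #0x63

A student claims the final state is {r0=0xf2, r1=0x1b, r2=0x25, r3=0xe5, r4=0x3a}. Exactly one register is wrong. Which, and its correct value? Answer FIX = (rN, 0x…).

FIX = (r2, 0xb8)

[0] flags=1000 → (cmp)
[1] flags=1000 GT?F → skip
[2] flags=1000 GE?F → skip
[3] flags=1000 LE?T → r1=0x1b
[4] flags=0010 → (cmp)
[5] flags=0010 PL?T → r2=0x40
[6] flags=0010 MI?F → skip
[7] flags=0010 → (cmp)
[8] flags=0010 VS?F → skip
[9] flags=0010 NE?T → r2=0xa0
[10] flags=0010 VC?T → r2=0xb8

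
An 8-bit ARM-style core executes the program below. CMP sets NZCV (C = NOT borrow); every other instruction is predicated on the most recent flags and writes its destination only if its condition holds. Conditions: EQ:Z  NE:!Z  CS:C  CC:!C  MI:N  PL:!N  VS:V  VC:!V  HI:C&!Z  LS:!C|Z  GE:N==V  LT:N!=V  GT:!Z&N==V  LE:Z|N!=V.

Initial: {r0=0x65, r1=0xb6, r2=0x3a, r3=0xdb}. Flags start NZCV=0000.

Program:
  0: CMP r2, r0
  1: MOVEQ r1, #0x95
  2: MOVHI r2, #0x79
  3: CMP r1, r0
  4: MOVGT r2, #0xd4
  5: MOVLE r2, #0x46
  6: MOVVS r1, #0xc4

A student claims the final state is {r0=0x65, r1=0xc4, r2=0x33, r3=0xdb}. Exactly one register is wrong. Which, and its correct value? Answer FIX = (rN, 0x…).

FIX = (r2, 0x46)

[0] flags=1000 → (cmp)
[1] flags=1000 EQ?F → skip
[2] flags=1000 HI?F → skip
[3] flags=0011 → (cmp)
[4] flags=0011 GT?F → skip
[5] flags=0011 LE?T → r2=0x46
[6] flags=0011 VS?T → r1=0xc4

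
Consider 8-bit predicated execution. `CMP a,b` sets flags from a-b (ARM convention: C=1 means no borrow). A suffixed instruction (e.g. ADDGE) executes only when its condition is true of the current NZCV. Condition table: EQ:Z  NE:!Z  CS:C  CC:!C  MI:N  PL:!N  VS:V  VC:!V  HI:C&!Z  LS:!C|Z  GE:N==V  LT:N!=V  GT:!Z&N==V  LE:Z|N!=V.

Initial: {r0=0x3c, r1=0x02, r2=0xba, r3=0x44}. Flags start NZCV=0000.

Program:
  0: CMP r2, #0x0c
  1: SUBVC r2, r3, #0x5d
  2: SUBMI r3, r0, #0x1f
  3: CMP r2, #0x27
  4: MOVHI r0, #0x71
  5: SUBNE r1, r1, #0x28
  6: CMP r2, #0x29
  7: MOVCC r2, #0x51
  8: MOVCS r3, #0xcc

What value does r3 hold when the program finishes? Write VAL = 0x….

[0] flags=1010 → (cmp)
[1] flags=1010 VC?T → r2=0xe7
[2] flags=1010 MI?T → r3=0x1d
[3] flags=1010 → (cmp)
[4] flags=1010 HI?T → r0=0x71
[5] flags=1010 NE?T → r1=0xda
[6] flags=1010 → (cmp)
[7] flags=1010 CC?F → skip
[8] flags=1010 CS?T → r3=0xcc

VAL = 0xcc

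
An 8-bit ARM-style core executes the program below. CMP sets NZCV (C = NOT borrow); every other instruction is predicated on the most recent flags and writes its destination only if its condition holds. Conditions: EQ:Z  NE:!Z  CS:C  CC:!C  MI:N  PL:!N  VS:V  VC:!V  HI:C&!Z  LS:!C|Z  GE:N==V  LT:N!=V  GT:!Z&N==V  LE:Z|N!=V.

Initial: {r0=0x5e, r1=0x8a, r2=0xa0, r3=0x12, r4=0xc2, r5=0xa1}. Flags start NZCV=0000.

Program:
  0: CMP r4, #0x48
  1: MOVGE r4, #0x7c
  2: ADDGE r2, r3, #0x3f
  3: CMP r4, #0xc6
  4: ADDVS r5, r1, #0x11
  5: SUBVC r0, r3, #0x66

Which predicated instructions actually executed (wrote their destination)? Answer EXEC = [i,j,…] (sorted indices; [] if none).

EXEC = [5]

0: ✓ CMP  NZCV=0011
1: · MOVGE
2: · ADDGE
3: ✓ CMP  NZCV=1000
4: · ADDVS
5: ✓ SUBVC  r0←0xac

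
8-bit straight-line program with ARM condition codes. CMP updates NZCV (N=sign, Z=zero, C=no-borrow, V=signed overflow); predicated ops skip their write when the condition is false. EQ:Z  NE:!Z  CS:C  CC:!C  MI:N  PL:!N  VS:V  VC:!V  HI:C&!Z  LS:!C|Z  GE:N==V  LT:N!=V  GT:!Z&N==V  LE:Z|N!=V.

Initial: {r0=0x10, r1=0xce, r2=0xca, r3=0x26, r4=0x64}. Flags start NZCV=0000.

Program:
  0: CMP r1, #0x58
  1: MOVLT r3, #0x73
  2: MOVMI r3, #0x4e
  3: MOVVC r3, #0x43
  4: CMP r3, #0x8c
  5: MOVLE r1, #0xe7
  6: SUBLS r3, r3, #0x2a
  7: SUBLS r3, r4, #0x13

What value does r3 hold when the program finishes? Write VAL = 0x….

VAL = 0x51

[0] flags=0011 → (cmp)
[1] flags=0011 LT?T → r3=0x73
[2] flags=0011 MI?F → skip
[3] flags=0011 VC?F → skip
[4] flags=1001 → (cmp)
[5] flags=1001 LE?F → skip
[6] flags=1001 LS?T → r3=0x49
[7] flags=1001 LS?T → r3=0x51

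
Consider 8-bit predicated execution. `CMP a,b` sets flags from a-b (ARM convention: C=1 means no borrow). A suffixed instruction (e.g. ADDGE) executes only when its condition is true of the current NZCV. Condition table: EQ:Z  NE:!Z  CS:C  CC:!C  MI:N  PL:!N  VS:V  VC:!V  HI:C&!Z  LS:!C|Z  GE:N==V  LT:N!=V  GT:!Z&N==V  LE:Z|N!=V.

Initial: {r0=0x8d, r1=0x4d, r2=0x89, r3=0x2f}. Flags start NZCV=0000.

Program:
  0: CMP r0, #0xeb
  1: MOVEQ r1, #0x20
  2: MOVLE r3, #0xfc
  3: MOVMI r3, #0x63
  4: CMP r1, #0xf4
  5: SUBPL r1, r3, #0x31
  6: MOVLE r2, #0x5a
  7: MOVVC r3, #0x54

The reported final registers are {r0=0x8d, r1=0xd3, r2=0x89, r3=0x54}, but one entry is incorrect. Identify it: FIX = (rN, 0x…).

FIX = (r1, 0x32)

[0] flags=1000 → (cmp)
[1] flags=1000 EQ?F → skip
[2] flags=1000 LE?T → r3=0xfc
[3] flags=1000 MI?T → r3=0x63
[4] flags=0000 → (cmp)
[5] flags=0000 PL?T → r1=0x32
[6] flags=0000 LE?F → skip
[7] flags=0000 VC?T → r3=0x54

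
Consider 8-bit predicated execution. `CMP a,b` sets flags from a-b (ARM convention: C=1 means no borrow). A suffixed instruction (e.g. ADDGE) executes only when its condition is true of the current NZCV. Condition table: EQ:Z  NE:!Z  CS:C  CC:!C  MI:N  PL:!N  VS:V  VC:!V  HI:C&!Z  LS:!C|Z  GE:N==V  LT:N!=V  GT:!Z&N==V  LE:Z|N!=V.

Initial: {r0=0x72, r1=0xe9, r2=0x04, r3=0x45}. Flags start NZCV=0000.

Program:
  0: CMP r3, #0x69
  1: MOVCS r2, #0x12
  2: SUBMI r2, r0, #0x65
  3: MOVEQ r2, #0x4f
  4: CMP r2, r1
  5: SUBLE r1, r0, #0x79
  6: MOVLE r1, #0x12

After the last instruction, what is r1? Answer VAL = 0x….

0: ✓ CMP  NZCV=1000
1: · MOVCS
2: ✓ SUBMI  r2←0x0d
3: · MOVEQ
4: ✓ CMP  NZCV=0000
5: · SUBLE
6: · MOVLE

VAL = 0xe9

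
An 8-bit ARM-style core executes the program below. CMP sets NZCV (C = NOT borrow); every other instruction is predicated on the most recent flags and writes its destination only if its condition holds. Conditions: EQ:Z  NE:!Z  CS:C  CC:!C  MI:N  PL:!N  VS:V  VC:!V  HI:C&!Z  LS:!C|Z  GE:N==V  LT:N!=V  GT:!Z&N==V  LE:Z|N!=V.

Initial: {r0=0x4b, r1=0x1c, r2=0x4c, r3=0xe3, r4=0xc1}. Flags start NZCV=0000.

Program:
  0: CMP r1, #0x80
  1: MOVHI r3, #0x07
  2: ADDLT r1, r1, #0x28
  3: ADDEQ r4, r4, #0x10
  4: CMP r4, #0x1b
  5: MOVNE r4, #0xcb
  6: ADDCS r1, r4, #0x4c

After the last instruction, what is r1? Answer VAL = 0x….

VAL = 0x17

[0] flags=1001 → (cmp)
[1] flags=1001 HI?F → skip
[2] flags=1001 LT?F → skip
[3] flags=1001 EQ?F → skip
[4] flags=1010 → (cmp)
[5] flags=1010 NE?T → r4=0xcb
[6] flags=1010 CS?T → r1=0x17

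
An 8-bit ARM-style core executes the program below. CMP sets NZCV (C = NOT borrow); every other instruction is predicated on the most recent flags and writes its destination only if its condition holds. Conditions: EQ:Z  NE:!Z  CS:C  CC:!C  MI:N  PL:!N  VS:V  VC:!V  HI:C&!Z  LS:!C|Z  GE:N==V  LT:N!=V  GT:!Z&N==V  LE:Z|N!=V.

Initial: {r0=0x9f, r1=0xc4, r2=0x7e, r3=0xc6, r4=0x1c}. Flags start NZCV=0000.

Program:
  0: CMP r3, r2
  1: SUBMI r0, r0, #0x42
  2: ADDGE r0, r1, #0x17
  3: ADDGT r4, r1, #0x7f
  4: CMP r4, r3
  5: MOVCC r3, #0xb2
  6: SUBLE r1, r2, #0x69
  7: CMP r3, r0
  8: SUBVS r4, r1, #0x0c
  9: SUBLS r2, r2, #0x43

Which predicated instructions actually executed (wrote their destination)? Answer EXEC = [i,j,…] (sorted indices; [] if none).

0: ✓ CMP  NZCV=0011
1: · SUBMI
2: · ADDGE
3: · ADDGT
4: ✓ CMP  NZCV=0000
5: ✓ MOVCC  r3←0xb2
6: · SUBLE
7: ✓ CMP  NZCV=0010
8: · SUBVS
9: · SUBLS

EXEC = [5]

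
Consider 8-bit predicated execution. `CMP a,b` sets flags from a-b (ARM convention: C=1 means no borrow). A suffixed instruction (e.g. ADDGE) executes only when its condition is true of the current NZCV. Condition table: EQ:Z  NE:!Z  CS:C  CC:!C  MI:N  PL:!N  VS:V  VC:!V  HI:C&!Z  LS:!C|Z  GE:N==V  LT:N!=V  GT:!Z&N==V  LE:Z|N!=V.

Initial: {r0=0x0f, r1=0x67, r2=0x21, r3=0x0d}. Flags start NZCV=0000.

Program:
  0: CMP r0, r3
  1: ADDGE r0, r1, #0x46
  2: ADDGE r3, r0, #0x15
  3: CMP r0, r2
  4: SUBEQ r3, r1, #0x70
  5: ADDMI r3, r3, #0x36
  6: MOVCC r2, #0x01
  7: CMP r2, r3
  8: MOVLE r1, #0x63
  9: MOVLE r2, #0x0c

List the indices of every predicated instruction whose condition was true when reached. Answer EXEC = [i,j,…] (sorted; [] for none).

EXEC = [1,2,5]

[0] flags=0010 → (cmp)
[1] flags=0010 GE?T → r0=0xad
[2] flags=0010 GE?T → r3=0xc2
[3] flags=1010 → (cmp)
[4] flags=1010 EQ?F → skip
[5] flags=1010 MI?T → r3=0xf8
[6] flags=1010 CC?F → skip
[7] flags=0000 → (cmp)
[8] flags=0000 LE?F → skip
[9] flags=0000 LE?F → skip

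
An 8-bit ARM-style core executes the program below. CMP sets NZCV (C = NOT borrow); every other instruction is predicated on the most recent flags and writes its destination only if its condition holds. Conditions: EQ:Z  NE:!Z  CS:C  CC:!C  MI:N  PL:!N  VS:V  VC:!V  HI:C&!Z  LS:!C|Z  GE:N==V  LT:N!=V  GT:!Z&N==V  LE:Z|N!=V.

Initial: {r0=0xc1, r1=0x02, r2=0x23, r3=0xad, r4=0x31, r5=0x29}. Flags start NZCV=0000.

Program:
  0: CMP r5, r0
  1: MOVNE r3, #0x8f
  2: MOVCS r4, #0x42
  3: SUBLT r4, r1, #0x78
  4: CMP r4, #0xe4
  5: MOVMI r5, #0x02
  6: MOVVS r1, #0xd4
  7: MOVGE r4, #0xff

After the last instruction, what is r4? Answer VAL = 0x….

0: ✓ CMP  NZCV=0000
1: ✓ MOVNE  r3←0x8f
2: · MOVCS
3: · SUBLT
4: ✓ CMP  NZCV=0000
5: · MOVMI
6: · MOVVS
7: ✓ MOVGE  r4←0xff

VAL = 0xff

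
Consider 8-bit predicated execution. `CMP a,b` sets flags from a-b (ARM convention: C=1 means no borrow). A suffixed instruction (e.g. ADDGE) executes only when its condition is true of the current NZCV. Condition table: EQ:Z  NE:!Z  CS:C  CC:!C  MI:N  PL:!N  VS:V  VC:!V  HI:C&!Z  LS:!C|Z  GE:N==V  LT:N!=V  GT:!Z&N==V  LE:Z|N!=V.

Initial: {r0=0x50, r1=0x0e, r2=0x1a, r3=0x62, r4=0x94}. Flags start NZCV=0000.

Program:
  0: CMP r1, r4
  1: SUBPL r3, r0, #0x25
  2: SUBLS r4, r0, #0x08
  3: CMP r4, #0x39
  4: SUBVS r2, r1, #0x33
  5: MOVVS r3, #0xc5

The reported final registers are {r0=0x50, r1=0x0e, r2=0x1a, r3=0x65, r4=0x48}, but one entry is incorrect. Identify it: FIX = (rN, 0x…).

FIX = (r3, 0x2b)

0: ✓ CMP  NZCV=0000
1: ✓ SUBPL  r3←0x2b
2: ✓ SUBLS  r4←0x48
3: ✓ CMP  NZCV=0010
4: · SUBVS
5: · MOVVS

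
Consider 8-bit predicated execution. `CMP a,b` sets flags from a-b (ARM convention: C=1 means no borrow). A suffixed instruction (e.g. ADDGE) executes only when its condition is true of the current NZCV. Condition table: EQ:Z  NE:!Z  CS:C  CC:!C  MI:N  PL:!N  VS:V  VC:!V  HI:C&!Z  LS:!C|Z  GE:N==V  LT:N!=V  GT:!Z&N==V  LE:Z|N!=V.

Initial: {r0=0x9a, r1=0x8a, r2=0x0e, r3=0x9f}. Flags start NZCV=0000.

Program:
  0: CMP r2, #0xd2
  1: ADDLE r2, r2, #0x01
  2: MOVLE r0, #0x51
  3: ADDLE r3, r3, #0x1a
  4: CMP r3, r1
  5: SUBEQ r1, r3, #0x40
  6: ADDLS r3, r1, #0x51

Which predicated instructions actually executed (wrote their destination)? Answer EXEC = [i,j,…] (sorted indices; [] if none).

EXEC = []

[0] flags=0000 → (cmp)
[1] flags=0000 LE?F → skip
[2] flags=0000 LE?F → skip
[3] flags=0000 LE?F → skip
[4] flags=0010 → (cmp)
[5] flags=0010 EQ?F → skip
[6] flags=0010 LS?F → skip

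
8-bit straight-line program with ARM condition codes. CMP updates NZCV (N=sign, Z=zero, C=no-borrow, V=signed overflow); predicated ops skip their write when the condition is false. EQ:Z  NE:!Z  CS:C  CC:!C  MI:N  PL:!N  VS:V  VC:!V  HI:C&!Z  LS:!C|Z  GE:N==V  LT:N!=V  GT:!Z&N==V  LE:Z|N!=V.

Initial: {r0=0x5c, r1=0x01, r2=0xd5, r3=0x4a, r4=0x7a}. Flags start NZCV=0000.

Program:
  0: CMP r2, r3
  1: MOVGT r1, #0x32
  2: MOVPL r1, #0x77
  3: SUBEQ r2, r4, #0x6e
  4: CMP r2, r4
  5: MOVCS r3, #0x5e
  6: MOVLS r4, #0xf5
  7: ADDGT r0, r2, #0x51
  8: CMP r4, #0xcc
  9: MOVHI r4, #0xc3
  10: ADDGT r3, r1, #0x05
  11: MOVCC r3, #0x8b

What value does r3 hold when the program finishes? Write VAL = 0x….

0: ✓ CMP  NZCV=1010
1: · MOVGT
2: · MOVPL
3: · SUBEQ
4: ✓ CMP  NZCV=0011
5: ✓ MOVCS  r3←0x5e
6: · MOVLS
7: · ADDGT
8: ✓ CMP  NZCV=1001
9: · MOVHI
10: ✓ ADDGT  r3←0x06
11: ✓ MOVCC  r3←0x8b

VAL = 0x8b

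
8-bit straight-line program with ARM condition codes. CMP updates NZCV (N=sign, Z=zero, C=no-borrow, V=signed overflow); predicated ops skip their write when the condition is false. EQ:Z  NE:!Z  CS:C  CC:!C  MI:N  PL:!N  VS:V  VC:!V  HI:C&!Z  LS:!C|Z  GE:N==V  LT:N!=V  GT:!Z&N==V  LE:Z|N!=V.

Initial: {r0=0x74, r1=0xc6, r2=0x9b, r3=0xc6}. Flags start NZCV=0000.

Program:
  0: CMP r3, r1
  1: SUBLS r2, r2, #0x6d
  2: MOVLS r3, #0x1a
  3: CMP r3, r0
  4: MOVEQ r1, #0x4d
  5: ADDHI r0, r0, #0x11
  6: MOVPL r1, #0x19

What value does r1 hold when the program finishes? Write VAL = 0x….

VAL = 0xc6

0: ✓ CMP  NZCV=0110
1: ✓ SUBLS  r2←0x2e
2: ✓ MOVLS  r3←0x1a
3: ✓ CMP  NZCV=1000
4: · MOVEQ
5: · ADDHI
6: · MOVPL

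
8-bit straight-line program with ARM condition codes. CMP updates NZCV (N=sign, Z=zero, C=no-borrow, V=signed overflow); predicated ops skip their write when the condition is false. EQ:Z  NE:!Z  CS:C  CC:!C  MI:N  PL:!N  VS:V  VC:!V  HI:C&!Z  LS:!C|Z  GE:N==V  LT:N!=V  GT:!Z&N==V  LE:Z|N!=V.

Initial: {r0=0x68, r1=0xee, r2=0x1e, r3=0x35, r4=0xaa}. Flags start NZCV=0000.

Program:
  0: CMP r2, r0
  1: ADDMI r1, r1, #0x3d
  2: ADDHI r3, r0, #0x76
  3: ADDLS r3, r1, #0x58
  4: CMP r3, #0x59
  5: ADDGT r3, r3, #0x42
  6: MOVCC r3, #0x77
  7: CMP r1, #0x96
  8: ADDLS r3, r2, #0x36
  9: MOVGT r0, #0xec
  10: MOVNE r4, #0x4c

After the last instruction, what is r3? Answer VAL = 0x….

VAL = 0x54

[0] flags=1000 → (cmp)
[1] flags=1000 MI?T → r1=0x2b
[2] flags=1000 HI?F → skip
[3] flags=1000 LS?T → r3=0x83
[4] flags=0011 → (cmp)
[5] flags=0011 GT?F → skip
[6] flags=0011 CC?F → skip
[7] flags=1001 → (cmp)
[8] flags=1001 LS?T → r3=0x54
[9] flags=1001 GT?T → r0=0xec
[10] flags=1001 NE?T → r4=0x4c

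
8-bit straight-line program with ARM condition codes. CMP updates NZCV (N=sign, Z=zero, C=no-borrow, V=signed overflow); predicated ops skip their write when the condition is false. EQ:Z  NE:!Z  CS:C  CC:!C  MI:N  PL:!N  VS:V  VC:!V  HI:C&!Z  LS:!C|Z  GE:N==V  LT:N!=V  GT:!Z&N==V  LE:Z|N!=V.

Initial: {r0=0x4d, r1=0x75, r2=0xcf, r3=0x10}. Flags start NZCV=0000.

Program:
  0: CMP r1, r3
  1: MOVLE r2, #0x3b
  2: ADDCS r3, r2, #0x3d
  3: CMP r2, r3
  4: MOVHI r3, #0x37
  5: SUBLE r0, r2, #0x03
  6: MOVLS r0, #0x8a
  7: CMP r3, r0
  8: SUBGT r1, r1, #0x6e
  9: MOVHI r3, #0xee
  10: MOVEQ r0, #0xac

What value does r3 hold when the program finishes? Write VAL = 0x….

VAL = 0x37

[0] flags=0010 → (cmp)
[1] flags=0010 LE?F → skip
[2] flags=0010 CS?T → r3=0x0c
[3] flags=1010 → (cmp)
[4] flags=1010 HI?T → r3=0x37
[5] flags=1010 LE?T → r0=0xcc
[6] flags=1010 LS?F → skip
[7] flags=0000 → (cmp)
[8] flags=0000 GT?T → r1=0x07
[9] flags=0000 HI?F → skip
[10] flags=0000 EQ?F → skip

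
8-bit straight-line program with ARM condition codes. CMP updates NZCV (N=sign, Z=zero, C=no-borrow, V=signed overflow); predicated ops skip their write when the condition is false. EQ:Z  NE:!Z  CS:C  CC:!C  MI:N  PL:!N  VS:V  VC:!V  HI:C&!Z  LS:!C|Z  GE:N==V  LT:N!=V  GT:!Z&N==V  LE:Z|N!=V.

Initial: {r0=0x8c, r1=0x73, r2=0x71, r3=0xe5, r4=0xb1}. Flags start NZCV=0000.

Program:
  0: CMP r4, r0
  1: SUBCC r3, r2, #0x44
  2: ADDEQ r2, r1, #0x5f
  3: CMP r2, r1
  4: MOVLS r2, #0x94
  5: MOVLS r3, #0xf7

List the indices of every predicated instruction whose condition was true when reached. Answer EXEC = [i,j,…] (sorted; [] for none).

0: ✓ CMP  NZCV=0010
1: · SUBCC
2: · ADDEQ
3: ✓ CMP  NZCV=1000
4: ✓ MOVLS  r2←0x94
5: ✓ MOVLS  r3←0xf7

EXEC = [4,5]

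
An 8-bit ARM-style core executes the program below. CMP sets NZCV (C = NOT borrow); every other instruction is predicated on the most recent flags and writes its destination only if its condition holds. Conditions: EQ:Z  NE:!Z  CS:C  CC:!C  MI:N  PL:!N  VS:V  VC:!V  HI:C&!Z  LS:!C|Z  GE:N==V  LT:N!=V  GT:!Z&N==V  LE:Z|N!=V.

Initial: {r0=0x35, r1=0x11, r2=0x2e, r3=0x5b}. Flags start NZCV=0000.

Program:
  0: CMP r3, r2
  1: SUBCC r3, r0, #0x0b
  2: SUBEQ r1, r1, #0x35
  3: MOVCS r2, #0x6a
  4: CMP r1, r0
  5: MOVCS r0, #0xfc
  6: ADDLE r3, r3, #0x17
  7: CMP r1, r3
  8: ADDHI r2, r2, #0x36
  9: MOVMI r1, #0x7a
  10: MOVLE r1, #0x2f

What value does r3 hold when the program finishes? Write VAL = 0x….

[0] flags=0010 → (cmp)
[1] flags=0010 CC?F → skip
[2] flags=0010 EQ?F → skip
[3] flags=0010 CS?T → r2=0x6a
[4] flags=1000 → (cmp)
[5] flags=1000 CS?F → skip
[6] flags=1000 LE?T → r3=0x72
[7] flags=1000 → (cmp)
[8] flags=1000 HI?F → skip
[9] flags=1000 MI?T → r1=0x7a
[10] flags=1000 LE?T → r1=0x2f

VAL = 0x72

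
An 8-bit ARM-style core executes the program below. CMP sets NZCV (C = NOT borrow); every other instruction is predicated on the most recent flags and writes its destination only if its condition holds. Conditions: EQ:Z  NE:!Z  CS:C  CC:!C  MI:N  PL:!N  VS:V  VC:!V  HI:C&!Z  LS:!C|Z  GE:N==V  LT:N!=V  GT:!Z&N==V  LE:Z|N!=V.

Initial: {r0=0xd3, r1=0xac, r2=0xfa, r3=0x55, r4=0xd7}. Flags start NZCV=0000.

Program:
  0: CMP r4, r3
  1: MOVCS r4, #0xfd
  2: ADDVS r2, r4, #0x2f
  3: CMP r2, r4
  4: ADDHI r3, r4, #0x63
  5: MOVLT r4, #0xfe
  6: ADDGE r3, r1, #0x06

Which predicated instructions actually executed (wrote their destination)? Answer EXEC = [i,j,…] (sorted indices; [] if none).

EXEC = [1,5]

[0] flags=1010 → (cmp)
[1] flags=1010 CS?T → r4=0xfd
[2] flags=1010 VS?F → skip
[3] flags=1000 → (cmp)
[4] flags=1000 HI?F → skip
[5] flags=1000 LT?T → r4=0xfe
[6] flags=1000 GE?F → skip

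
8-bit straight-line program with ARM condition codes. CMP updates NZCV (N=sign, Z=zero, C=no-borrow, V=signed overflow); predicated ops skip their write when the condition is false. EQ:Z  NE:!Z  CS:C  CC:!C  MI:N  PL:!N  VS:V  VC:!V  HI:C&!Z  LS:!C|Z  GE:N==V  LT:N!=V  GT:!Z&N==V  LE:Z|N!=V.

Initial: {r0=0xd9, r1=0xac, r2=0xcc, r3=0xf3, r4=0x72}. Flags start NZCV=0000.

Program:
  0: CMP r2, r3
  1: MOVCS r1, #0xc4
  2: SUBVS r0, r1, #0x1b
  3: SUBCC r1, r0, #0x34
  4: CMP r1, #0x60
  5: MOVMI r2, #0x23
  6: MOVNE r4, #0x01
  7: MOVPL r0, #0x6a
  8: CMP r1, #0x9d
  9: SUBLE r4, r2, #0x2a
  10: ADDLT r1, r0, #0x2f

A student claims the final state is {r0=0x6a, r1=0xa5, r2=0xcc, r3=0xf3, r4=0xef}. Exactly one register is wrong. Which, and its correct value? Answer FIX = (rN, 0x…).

FIX = (r4, 0x01)

[0] flags=1000 → (cmp)
[1] flags=1000 CS?F → skip
[2] flags=1000 VS?F → skip
[3] flags=1000 CC?T → r1=0xa5
[4] flags=0011 → (cmp)
[5] flags=0011 MI?F → skip
[6] flags=0011 NE?T → r4=0x01
[7] flags=0011 PL?T → r0=0x6a
[8] flags=0010 → (cmp)
[9] flags=0010 LE?F → skip
[10] flags=0010 LT?F → skip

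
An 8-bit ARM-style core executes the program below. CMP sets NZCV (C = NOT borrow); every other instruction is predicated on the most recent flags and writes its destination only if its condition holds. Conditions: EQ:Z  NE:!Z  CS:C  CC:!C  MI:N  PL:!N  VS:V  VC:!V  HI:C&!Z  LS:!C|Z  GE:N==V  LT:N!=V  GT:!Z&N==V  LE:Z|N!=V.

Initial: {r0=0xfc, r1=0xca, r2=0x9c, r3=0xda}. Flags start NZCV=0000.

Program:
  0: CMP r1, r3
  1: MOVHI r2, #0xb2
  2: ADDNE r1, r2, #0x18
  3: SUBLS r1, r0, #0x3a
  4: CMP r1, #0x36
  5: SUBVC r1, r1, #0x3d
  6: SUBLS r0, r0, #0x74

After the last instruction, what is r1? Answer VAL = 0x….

0: ✓ CMP  NZCV=1000
1: · MOVHI
2: ✓ ADDNE  r1←0xb4
3: ✓ SUBLS  r1←0xc2
4: ✓ CMP  NZCV=1010
5: ✓ SUBVC  r1←0x85
6: · SUBLS

VAL = 0x85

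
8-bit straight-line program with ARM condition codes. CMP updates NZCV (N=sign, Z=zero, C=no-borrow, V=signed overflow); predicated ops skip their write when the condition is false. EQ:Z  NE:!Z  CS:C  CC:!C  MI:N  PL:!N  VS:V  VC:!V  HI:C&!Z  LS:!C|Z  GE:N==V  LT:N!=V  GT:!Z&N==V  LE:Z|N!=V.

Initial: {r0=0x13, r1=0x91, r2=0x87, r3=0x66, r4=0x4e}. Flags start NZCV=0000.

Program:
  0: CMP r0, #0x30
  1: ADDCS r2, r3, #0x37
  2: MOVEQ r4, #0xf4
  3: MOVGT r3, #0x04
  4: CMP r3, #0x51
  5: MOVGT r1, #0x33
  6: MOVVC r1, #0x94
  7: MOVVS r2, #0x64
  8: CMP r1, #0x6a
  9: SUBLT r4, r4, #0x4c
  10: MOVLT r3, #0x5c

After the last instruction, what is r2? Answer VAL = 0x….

0: ✓ CMP  NZCV=1000
1: · ADDCS
2: · MOVEQ
3: · MOVGT
4: ✓ CMP  NZCV=0010
5: ✓ MOVGT  r1←0x33
6: ✓ MOVVC  r1←0x94
7: · MOVVS
8: ✓ CMP  NZCV=0011
9: ✓ SUBLT  r4←0x02
10: ✓ MOVLT  r3←0x5c

VAL = 0x87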